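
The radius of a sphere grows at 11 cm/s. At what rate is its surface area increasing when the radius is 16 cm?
1408π cm²/s

S = 4πr²
dS/dt = dS/dr · dr/dt = 8πr · 11
At r = 16: dS/dt = 1408π cm²/s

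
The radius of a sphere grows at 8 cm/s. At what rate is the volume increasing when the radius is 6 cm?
1152π cm³/s

V = (4/3)πr³
dV/dt = dV/dr · dr/dt = 4πr² · 8
At r = 6: dV/dt = 1152π cm³/s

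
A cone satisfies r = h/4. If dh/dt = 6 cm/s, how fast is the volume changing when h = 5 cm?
75π/8 cm³/s

V = (1/3)π(h/4)²h = πh³/48
dV/dt = πh²/16 · 6
At h = 5: dV/dt = 75π/8 cm³/s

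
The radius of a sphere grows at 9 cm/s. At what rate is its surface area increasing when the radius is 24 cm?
1728π cm²/s

S = 4πr²
dS/dt = dS/dr · dr/dt = 8πr · 9
At r = 24: dS/dt = 1728π cm²/s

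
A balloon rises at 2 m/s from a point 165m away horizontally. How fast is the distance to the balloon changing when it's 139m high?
139√34/629 ≈ 1.289 m/s

z² = 165² + y²
z = √(165² + 139²) = 37√34
dz/dt = y/z · dy/dt = 139/(37√34) · 2 = 139√34/629 ≈ 1.289 m/s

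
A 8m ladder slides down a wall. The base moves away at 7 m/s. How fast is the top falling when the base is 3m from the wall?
21√55/55 ≈ 2.832 m/s

x² + y² = 8²
2x·dx/dt + 2y·dy/dt = 0
dy/dt = -x/y · dx/dt = -3/√55 · 7 = -21√55/55 m/s
The top is descending at 21√55/55 ≈ 2.832 m/s.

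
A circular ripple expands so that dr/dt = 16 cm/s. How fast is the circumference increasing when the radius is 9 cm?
32π cm/s

C = 2πr
dC/dt = 2π · dr/dt = 2π · 16 = 32π cm/s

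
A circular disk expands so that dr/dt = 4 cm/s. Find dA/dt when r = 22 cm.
176π cm²/s

A = πr²
dA/dt = 2πr · dr/dt = 2π(22)(4) = 176π cm²/s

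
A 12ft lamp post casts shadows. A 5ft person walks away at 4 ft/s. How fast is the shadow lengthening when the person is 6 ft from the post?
20/7 ft/s

By similar triangles: 12/(x+s) = 5/s
Solving: s = 5x/7
ds/dt = 5/7 · dx/dt = 5/7 · 4 = 20/7 ft/s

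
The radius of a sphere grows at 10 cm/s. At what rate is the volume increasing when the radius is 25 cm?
25000π cm³/s

V = (4/3)πr³
dV/dt = dV/dr · dr/dt = 4πr² · 10
At r = 25: dV/dt = 25000π cm³/s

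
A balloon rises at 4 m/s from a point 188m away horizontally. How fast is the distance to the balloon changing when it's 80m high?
80√2609/2609 ≈ 1.566 m/s

z² = 188² + y²
z = √(188² + 80²) = 4√2609
dz/dt = y/z · dy/dt = 80/(4√2609) · 4 = 80√2609/2609 ≈ 1.566 m/s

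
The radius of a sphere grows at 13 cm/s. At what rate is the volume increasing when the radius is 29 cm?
43732π cm³/s

V = (4/3)πr³
dV/dt = dV/dr · dr/dt = 4πr² · 13
At r = 29: dV/dt = 43732π cm³/s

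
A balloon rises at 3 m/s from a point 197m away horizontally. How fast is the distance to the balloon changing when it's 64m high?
192√42905/42905 ≈ 0.9269 m/s

z² = 197² + y²
z = √(197² + 64²) = √42905
dz/dt = y/z · dy/dt = 64/√42905 · 3 = 192√42905/42905 ≈ 0.9269 m/s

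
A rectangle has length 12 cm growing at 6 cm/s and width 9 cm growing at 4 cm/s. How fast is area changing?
102 cm²/s

A = lw
dA/dt = w·dl/dt + l·dw/dt = 9·6 + 12·4 = 102 cm²/s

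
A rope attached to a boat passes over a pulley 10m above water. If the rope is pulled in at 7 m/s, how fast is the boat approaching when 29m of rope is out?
203√741/741 ≈ 7.457 m/s

rope² = x² + 10²
x = √(29² - 10²) = √741
dx/dt = (rope/x) · d(rope)/dt = (29/√741) · (-7) = -203√741/741 m/s
The boat approaches at 203√741/741 ≈ 7.457 m/s.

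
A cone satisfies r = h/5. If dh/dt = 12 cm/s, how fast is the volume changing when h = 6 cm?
432π/25 cm³/s

V = (1/3)π(h/5)²h = πh³/75
dV/dt = πh²/25 · 12
At h = 6: dV/dt = 432π/25 cm³/s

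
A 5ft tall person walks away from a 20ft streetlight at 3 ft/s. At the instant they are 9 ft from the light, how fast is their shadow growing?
1 ft/s

By similar triangles: 20/(x+s) = 5/s
Solving: s = 5x/15
ds/dt = 5/15 · dx/dt = 1/3 · 3 = 1 ft/s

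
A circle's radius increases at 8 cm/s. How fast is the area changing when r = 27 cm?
432π cm²/s

A = πr²
dA/dt = 2πr · dr/dt = 2π(27)(8) = 432π cm²/s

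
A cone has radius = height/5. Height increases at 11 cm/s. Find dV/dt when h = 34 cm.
12716π/25 cm³/s

V = (1/3)π(h/5)²h = πh³/75
dV/dt = πh²/25 · 11
At h = 34: dV/dt = 12716π/25 cm³/s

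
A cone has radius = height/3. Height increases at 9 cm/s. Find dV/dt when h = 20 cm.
400π cm³/s

V = (1/3)π(h/3)²h = πh³/27
dV/dt = πh²/9 · 9
At h = 20: dV/dt = 400π cm³/s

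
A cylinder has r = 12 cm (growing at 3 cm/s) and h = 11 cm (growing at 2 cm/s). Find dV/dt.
1080π cm³/s

V = πr²h
dV/dt = 2πrh·dr/dt + πr²·dh/dt
= 2π(12)(11)(3) + π(12)²(2)
= 1080π cm³/s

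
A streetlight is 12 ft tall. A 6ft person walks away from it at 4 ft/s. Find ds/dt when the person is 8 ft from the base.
4 ft/s

By similar triangles: 12/(x+s) = 6/s
Solving: s = 6x/6
ds/dt = 6/6 · dx/dt = 1 · 4 = 4 ft/s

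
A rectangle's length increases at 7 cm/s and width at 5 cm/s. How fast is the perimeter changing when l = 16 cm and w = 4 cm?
24 cm/s

P = 2(l + w)
dP/dt = 2(dl/dt + dw/dt) = 2(7 + 5) = 24 cm/s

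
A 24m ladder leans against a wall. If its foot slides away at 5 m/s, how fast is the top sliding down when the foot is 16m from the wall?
2√5 ≈ 4.472 m/s

x² + y² = 24²
2x·dx/dt + 2y·dy/dt = 0
dy/dt = -x/y · dx/dt = -16/(8√5) · 5 = -2√5 m/s
The top is descending at 2√5 ≈ 4.472 m/s.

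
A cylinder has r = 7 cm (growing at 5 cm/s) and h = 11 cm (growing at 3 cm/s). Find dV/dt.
917π cm³/s

V = πr²h
dV/dt = 2πrh·dr/dt + πr²·dh/dt
= 2π(7)(11)(5) + π(7)²(3)
= 917π cm³/s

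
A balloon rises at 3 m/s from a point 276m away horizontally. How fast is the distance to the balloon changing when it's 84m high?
21√2/34 ≈ 0.8735 m/s

z² = 276² + y²
z = √(276² + 84²) = 204√2
dz/dt = y/z · dy/dt = 84/(204√2) · 3 = 21√2/34 ≈ 0.8735 m/s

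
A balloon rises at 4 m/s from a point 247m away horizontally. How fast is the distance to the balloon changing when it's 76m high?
16√185/185 ≈ 1.176 m/s

z² = 247² + y²
z = √(247² + 76²) = 19√185
dz/dt = y/z · dy/dt = 76/(19√185) · 4 = 16√185/185 ≈ 1.176 m/s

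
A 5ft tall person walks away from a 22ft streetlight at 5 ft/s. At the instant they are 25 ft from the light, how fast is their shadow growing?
25/17 ft/s

By similar triangles: 22/(x+s) = 5/s
Solving: s = 5x/17
ds/dt = 5/17 · dx/dt = 5/17 · 5 = 25/17 ft/s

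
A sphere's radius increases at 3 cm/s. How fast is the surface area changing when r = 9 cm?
216π cm²/s

S = 4πr²
dS/dt = dS/dr · dr/dt = 8πr · 3
At r = 9: dS/dt = 216π cm²/s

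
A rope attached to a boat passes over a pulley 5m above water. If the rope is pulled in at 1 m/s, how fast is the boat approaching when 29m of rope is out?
29√51/204 ≈ 1.015 m/s

rope² = x² + 5²
x = √(29² - 5²) = 4√51
dx/dt = (rope/x) · d(rope)/dt = (29/(4√51)) · (-1) = -29√51/204 m/s
The boat approaches at 29√51/204 ≈ 1.015 m/s.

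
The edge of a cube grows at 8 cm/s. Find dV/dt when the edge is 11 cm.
2904 cm³/s

V = s³
dV/dt = 3s² · ds/dt = 3·11²·8 = 2904 cm³/s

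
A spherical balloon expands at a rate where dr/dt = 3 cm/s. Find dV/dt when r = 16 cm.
3072π cm³/s

V = (4/3)πr³
dV/dt = dV/dr · dr/dt = 4πr² · 3
At r = 16: dV/dt = 3072π cm³/s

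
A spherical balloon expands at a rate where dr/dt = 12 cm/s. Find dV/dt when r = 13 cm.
8112π cm³/s

V = (4/3)πr³
dV/dt = dV/dr · dr/dt = 4πr² · 12
At r = 13: dV/dt = 8112π cm³/s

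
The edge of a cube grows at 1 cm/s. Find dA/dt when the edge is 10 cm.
120 cm²/s

A = 6s²
dA/dt = 12s · ds/dt = 12·10·1 = 120 cm²/s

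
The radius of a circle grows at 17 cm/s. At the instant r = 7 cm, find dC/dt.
34π cm/s

C = 2πr
dC/dt = 2π · dr/dt = 2π · 17 = 34π cm/s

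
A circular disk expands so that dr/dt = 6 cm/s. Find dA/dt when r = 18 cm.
216π cm²/s

A = πr²
dA/dt = 2πr · dr/dt = 2π(18)(6) = 216π cm²/s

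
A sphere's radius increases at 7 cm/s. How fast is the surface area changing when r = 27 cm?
1512π cm²/s

S = 4πr²
dS/dt = dS/dr · dr/dt = 8πr · 7
At r = 27: dS/dt = 1512π cm²/s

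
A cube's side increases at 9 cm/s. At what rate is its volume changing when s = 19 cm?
9747 cm³/s

V = s³
dV/dt = 3s² · ds/dt = 3·19²·9 = 9747 cm³/s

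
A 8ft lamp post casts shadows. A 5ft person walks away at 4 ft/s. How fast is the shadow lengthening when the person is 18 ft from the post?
20/3 ft/s

By similar triangles: 8/(x+s) = 5/s
Solving: s = 5x/3
ds/dt = 5/3 · dx/dt = 5/3 · 4 = 20/3 ft/s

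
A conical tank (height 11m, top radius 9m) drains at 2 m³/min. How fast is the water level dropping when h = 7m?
242/(3969π) ≈ 0.01941 m/min

r/h = 9/11, so r = (9/11)h
V = (1/3)πr²h = (1/3)π((9/11)h)²h = (27/121)πh³
dV/dh = (81/121)πh²
dh/dt = (dV/dt)/(dV/dh) = -2/((81/121)π·7²) = -242/(3969π) m/min
The level is dropping at 242/(3969π) ≈ 0.01941 m/min.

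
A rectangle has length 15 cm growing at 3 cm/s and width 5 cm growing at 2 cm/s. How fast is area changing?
45 cm²/s

A = lw
dA/dt = w·dl/dt + l·dw/dt = 5·3 + 15·2 = 45 cm²/s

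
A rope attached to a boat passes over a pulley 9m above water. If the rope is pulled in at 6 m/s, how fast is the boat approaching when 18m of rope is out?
4√3 ≈ 6.928 m/s

rope² = x² + 9²
x = √(18² - 9²) = 9√3
dx/dt = (rope/x) · d(rope)/dt = (18/(9√3)) · (-6) = -4√3 m/s
The boat approaches at 4√3 ≈ 6.928 m/s.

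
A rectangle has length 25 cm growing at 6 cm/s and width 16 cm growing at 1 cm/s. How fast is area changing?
121 cm²/s

A = lw
dA/dt = w·dl/dt + l·dw/dt = 16·6 + 25·1 = 121 cm²/s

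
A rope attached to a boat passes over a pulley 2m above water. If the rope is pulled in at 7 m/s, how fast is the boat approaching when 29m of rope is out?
203√93/279 ≈ 7.017 m/s

rope² = x² + 2²
x = √(29² - 2²) = 3√93
dx/dt = (rope/x) · d(rope)/dt = (29/(3√93)) · (-7) = -203√93/279 m/s
The boat approaches at 203√93/279 ≈ 7.017 m/s.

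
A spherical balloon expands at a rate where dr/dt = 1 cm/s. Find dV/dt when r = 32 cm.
4096π cm³/s

V = (4/3)πr³
dV/dt = dV/dr · dr/dt = 4πr² · 1
At r = 32: dV/dt = 4096π cm³/s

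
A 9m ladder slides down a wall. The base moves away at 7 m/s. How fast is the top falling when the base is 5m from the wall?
5√14/4 ≈ 4.677 m/s

x² + y² = 9²
2x·dx/dt + 2y·dy/dt = 0
dy/dt = -x/y · dx/dt = -5/(2√14) · 7 = -5√14/4 m/s
The top is descending at 5√14/4 ≈ 4.677 m/s.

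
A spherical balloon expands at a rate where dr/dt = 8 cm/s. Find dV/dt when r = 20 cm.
12800π cm³/s

V = (4/3)πr³
dV/dt = dV/dr · dr/dt = 4πr² · 8
At r = 20: dV/dt = 12800π cm³/s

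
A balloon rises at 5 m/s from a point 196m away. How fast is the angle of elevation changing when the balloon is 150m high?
0.016088 rad/s

tan(θ) = y/196
sec²(θ) · dθ/dt = (1/196) · dy/dt
dθ/dt = cos²(θ)/196 · 5 = 196/(196² + 150²) · 5
dθ/dt = 0.016088 rad/s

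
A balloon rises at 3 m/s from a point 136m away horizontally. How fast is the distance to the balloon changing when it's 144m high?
54√613/613 ≈ 2.181 m/s

z² = 136² + y²
z = √(136² + 144²) = 8√613
dz/dt = y/z · dy/dt = 144/(8√613) · 3 = 54√613/613 ≈ 2.181 m/s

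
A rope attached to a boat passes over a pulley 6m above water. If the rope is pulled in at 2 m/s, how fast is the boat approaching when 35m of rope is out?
70√1189/1189 ≈ 2.03 m/s

rope² = x² + 6²
x = √(35² - 6²) = √1189
dx/dt = (rope/x) · d(rope)/dt = (35/√1189) · (-2) = -70√1189/1189 m/s
The boat approaches at 70√1189/1189 ≈ 2.03 m/s.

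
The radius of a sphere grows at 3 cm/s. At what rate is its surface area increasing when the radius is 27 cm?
648π cm²/s

S = 4πr²
dS/dt = dS/dr · dr/dt = 8πr · 3
At r = 27: dS/dt = 648π cm²/s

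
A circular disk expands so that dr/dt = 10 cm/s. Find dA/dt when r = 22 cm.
440π cm²/s

A = πr²
dA/dt = 2πr · dr/dt = 2π(22)(10) = 440π cm²/s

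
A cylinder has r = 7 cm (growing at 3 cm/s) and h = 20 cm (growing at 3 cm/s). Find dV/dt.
987π cm³/s

V = πr²h
dV/dt = 2πrh·dr/dt + πr²·dh/dt
= 2π(7)(20)(3) + π(7)²(3)
= 987π cm³/s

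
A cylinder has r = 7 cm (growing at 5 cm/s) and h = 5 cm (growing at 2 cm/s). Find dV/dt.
448π cm³/s

V = πr²h
dV/dt = 2πrh·dr/dt + πr²·dh/dt
= 2π(7)(5)(5) + π(7)²(2)
= 448π cm³/s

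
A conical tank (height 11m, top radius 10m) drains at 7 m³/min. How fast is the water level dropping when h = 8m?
847/(6400π) ≈ 0.04213 m/min

r/h = 10/11, so r = (10/11)h
V = (1/3)πr²h = (1/3)π((10/11)h)²h = (100/363)πh³
dV/dh = (100/121)πh²
dh/dt = (dV/dt)/(dV/dh) = -7/((100/121)π·8²) = -847/(6400π) m/min
The level is dropping at 847/(6400π) ≈ 0.04213 m/min.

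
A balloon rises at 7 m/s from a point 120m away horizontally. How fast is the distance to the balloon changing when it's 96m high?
28√41/41 ≈ 4.373 m/s

z² = 120² + y²
z = √(120² + 96²) = 24√41
dz/dt = y/z · dy/dt = 96/(24√41) · 7 = 28√41/41 ≈ 4.373 m/s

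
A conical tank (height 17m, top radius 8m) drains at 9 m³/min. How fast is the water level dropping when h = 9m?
289/(576π) ≈ 0.1597 m/min

r/h = 8/17, so r = (8/17)h
V = (1/3)πr²h = (1/3)π((8/17)h)²h = (64/867)πh³
dV/dh = (64/289)πh²
dh/dt = (dV/dt)/(dV/dh) = -9/((64/289)π·9²) = -289/(576π) m/min
The level is dropping at 289/(576π) ≈ 0.1597 m/min.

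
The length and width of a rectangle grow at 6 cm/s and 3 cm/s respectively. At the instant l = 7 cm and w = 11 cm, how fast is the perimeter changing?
18 cm/s

P = 2(l + w)
dP/dt = 2(dl/dt + dw/dt) = 2(6 + 3) = 18 cm/s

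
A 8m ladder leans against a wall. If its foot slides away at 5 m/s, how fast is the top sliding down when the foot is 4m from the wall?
5√3/3 ≈ 2.887 m/s

x² + y² = 8²
2x·dx/dt + 2y·dy/dt = 0
dy/dt = -x/y · dx/dt = -4/(4√3) · 5 = -5√3/3 m/s
The top is descending at 5√3/3 ≈ 2.887 m/s.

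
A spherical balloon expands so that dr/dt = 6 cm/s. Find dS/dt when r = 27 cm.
1296π cm²/s

S = 4πr²
dS/dt = dS/dr · dr/dt = 8πr · 6
At r = 27: dS/dt = 1296π cm²/s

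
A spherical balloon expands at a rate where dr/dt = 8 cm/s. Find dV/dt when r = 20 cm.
12800π cm³/s

V = (4/3)πr³
dV/dt = dV/dr · dr/dt = 4πr² · 8
At r = 20: dV/dt = 12800π cm³/s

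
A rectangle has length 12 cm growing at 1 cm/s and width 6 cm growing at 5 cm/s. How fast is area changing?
66 cm²/s

A = lw
dA/dt = w·dl/dt + l·dw/dt = 6·1 + 12·5 = 66 cm²/s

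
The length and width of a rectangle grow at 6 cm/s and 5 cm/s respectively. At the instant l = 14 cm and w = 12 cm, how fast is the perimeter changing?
22 cm/s

P = 2(l + w)
dP/dt = 2(dl/dt + dw/dt) = 2(6 + 5) = 22 cm/s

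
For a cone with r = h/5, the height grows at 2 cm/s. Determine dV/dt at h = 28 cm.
1568π/25 cm³/s

V = (1/3)π(h/5)²h = πh³/75
dV/dt = πh²/25 · 2
At h = 28: dV/dt = 1568π/25 cm³/s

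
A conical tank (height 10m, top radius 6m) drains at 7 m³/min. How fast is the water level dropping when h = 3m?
175/(81π) ≈ 0.6877 m/min

r/h = 6/10, so r = (3/5)h
V = (1/3)πr²h = (1/3)π((3/5)h)²h = (3/25)πh³
dV/dh = (9/25)πh²
dh/dt = (dV/dt)/(dV/dh) = -7/((9/25)π·3²) = -175/(81π) m/min
The level is dropping at 175/(81π) ≈ 0.6877 m/min.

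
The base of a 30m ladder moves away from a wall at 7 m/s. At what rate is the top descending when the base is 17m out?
119√611/611 ≈ 4.814 m/s

x² + y² = 30²
2x·dx/dt + 2y·dy/dt = 0
dy/dt = -x/y · dx/dt = -17/√611 · 7 = -119√611/611 m/s
The top is descending at 119√611/611 ≈ 4.814 m/s.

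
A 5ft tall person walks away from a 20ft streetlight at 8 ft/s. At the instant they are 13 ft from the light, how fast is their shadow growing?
8/3 ft/s

By similar triangles: 20/(x+s) = 5/s
Solving: s = 5x/15
ds/dt = 5/15 · dx/dt = 1/3 · 8 = 8/3 ft/s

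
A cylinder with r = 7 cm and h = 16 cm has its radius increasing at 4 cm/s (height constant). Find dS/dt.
240π cm²/s

S = 2πrh + 2πr² (lateral + bases)
dS/dt = (2πh + 4πr)·dr/dt = (2π·16 + 4π·7)·4
= 240π cm²/s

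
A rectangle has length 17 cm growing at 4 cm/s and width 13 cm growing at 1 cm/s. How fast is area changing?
69 cm²/s

A = lw
dA/dt = w·dl/dt + l·dw/dt = 13·4 + 17·1 = 69 cm²/s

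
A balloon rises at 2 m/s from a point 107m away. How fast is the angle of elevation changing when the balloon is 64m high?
0.013766 rad/s

tan(θ) = y/107
sec²(θ) · dθ/dt = (1/107) · dy/dt
dθ/dt = cos²(θ)/107 · 2 = 107/(107² + 64²) · 2
dθ/dt = 0.013766 rad/s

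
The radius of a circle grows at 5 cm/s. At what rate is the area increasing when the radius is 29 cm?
290π cm²/s

A = πr²
dA/dt = 2πr · dr/dt = 2π(29)(5) = 290π cm²/s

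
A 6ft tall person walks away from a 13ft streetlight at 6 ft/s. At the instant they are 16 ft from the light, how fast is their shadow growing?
36/7 ft/s

By similar triangles: 13/(x+s) = 6/s
Solving: s = 6x/7
ds/dt = 6/7 · dx/dt = 6/7 · 6 = 36/7 ft/s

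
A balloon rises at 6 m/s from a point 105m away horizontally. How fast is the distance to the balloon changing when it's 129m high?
129√3074/1537 ≈ 4.653 m/s

z² = 105² + y²
z = √(105² + 129²) = 3√3074
dz/dt = y/z · dy/dt = 129/(3√3074) · 6 = 129√3074/1537 ≈ 4.653 m/s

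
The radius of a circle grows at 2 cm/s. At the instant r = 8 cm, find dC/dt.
4π cm/s

C = 2πr
dC/dt = 2π · dr/dt = 2π · 2 = 4π cm/s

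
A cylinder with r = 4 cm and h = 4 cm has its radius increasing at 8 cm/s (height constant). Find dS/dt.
192π cm²/s

S = 2πrh + 2πr² (lateral + bases)
dS/dt = (2πh + 4πr)·dr/dt = (2π·4 + 4π·4)·8
= 192π cm²/s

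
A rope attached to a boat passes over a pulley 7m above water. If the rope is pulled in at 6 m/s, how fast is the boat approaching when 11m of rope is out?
11√2/2 ≈ 7.778 m/s

rope² = x² + 7²
x = √(11² - 7²) = 6√2
dx/dt = (rope/x) · d(rope)/dt = (11/(6√2)) · (-6) = -11√2/2 m/s
The boat approaches at 11√2/2 ≈ 7.778 m/s.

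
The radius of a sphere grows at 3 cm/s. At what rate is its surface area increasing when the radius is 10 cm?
240π cm²/s

S = 4πr²
dS/dt = dS/dr · dr/dt = 8πr · 3
At r = 10: dS/dt = 240π cm²/s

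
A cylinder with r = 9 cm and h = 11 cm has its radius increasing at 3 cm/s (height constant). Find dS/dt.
174π cm²/s

S = 2πrh + 2πr² (lateral + bases)
dS/dt = (2πh + 4πr)·dr/dt = (2π·11 + 4π·9)·3
= 174π cm²/s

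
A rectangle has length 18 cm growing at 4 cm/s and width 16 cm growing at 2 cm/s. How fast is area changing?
100 cm²/s

A = lw
dA/dt = w·dl/dt + l·dw/dt = 16·4 + 18·2 = 100 cm²/s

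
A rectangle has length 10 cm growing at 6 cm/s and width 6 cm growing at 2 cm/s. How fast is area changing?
56 cm²/s

A = lw
dA/dt = w·dl/dt + l·dw/dt = 6·6 + 10·2 = 56 cm²/s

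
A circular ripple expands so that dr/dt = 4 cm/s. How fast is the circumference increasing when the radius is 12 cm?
8π cm/s

C = 2πr
dC/dt = 2π · dr/dt = 2π · 4 = 8π cm/s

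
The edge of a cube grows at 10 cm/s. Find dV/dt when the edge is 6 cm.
1080 cm³/s

V = s³
dV/dt = 3s² · ds/dt = 3·6²·10 = 1080 cm³/s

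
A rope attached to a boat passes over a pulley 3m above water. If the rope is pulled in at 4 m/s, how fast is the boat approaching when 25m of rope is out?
25√154/77 ≈ 4.029 m/s

rope² = x² + 3²
x = √(25² - 3²) = 2√154
dx/dt = (rope/x) · d(rope)/dt = (25/(2√154)) · (-4) = -25√154/77 m/s
The boat approaches at 25√154/77 ≈ 4.029 m/s.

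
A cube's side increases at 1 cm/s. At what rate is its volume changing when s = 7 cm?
147 cm³/s

V = s³
dV/dt = 3s² · ds/dt = 3·7²·1 = 147 cm³/s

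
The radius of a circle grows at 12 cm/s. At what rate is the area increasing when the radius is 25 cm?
600π cm²/s

A = πr²
dA/dt = 2πr · dr/dt = 2π(25)(12) = 600π cm²/s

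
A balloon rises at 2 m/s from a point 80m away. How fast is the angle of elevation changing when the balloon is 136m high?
0.006427 rad/s

tan(θ) = y/80
sec²(θ) · dθ/dt = (1/80) · dy/dt
dθ/dt = cos²(θ)/80 · 2 = 80/(80² + 136²) · 2
dθ/dt = 0.006427 rad/s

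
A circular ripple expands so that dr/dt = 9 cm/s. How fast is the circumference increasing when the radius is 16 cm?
18π cm/s

C = 2πr
dC/dt = 2π · dr/dt = 2π · 9 = 18π cm/s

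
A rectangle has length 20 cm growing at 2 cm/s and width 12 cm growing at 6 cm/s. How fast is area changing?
144 cm²/s

A = lw
dA/dt = w·dl/dt + l·dw/dt = 12·2 + 20·6 = 144 cm²/s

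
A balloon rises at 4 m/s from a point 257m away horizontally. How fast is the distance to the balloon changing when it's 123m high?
246√81178/40589 ≈ 1.727 m/s

z² = 257² + y²
z = √(257² + 123²) = √81178
dz/dt = y/z · dy/dt = 123/√81178 · 4 = 246√81178/40589 ≈ 1.727 m/s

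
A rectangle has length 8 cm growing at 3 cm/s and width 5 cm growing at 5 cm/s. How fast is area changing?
55 cm²/s

A = lw
dA/dt = w·dl/dt + l·dw/dt = 5·3 + 8·5 = 55 cm²/s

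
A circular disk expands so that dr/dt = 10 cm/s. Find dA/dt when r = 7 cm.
140π cm²/s

A = πr²
dA/dt = 2πr · dr/dt = 2π(7)(10) = 140π cm²/s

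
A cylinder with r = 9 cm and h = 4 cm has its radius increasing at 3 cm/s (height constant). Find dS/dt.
132π cm²/s

S = 2πrh + 2πr² (lateral + bases)
dS/dt = (2πh + 4πr)·dr/dt = (2π·4 + 4π·9)·3
= 132π cm²/s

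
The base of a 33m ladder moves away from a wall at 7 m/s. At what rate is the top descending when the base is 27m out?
63√10/20 ≈ 9.961 m/s

x² + y² = 33²
2x·dx/dt + 2y·dy/dt = 0
dy/dt = -x/y · dx/dt = -27/(6√10) · 7 = -63√10/20 m/s
The top is descending at 63√10/20 ≈ 9.961 m/s.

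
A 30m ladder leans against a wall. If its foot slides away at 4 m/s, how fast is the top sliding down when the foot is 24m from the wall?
16/3 ≈ 5.333 m/s

x² + y² = 30²
2x·dx/dt + 2y·dy/dt = 0
dy/dt = -x/y · dx/dt = -24/18 · 4 = -16/3 m/s
The top is descending at 16/3 ≈ 5.333 m/s.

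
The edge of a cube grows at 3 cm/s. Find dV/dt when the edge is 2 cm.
36 cm³/s

V = s³
dV/dt = 3s² · ds/dt = 3·2²·3 = 36 cm³/s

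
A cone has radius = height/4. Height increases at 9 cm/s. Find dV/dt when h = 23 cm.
4761π/16 cm³/s

V = (1/3)π(h/4)²h = πh³/48
dV/dt = πh²/16 · 9
At h = 23: dV/dt = 4761π/16 cm³/s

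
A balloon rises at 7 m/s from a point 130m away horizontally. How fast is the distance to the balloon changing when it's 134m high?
469√8714/8714 ≈ 5.024 m/s

z² = 130² + y²
z = √(130² + 134²) = 2√8714
dz/dt = y/z · dy/dt = 134/(2√8714) · 7 = 469√8714/8714 ≈ 5.024 m/s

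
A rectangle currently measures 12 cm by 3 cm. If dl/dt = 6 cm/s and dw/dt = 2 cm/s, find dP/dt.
16 cm/s

P = 2(l + w)
dP/dt = 2(dl/dt + dw/dt) = 2(6 + 2) = 16 cm/s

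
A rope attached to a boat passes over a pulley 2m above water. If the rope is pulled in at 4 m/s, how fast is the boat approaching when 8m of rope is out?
16√15/15 ≈ 4.131 m/s

rope² = x² + 2²
x = √(8² - 2²) = 2√15
dx/dt = (rope/x) · d(rope)/dt = (8/(2√15)) · (-4) = -16√15/15 m/s
The boat approaches at 16√15/15 ≈ 4.131 m/s.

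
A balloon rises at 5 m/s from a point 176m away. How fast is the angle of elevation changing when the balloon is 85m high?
0.023036 rad/s

tan(θ) = y/176
sec²(θ) · dθ/dt = (1/176) · dy/dt
dθ/dt = cos²(θ)/176 · 5 = 176/(176² + 85²) · 5
dθ/dt = 0.023036 rad/s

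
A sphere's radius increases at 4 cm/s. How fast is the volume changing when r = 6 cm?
576π cm³/s

V = (4/3)πr³
dV/dt = dV/dr · dr/dt = 4πr² · 4
At r = 6: dV/dt = 576π cm³/s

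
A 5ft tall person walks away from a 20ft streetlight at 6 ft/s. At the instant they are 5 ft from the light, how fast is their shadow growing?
2 ft/s

By similar triangles: 20/(x+s) = 5/s
Solving: s = 5x/15
ds/dt = 5/15 · dx/dt = 1/3 · 6 = 2 ft/s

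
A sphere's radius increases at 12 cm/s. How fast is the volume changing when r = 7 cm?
2352π cm³/s

V = (4/3)πr³
dV/dt = dV/dr · dr/dt = 4πr² · 12
At r = 7: dV/dt = 2352π cm³/s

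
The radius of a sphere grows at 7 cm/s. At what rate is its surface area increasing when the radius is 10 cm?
560π cm²/s

S = 4πr²
dS/dt = dS/dr · dr/dt = 8πr · 7
At r = 10: dS/dt = 560π cm²/s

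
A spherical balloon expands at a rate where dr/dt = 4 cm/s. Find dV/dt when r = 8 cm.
1024π cm³/s

V = (4/3)πr³
dV/dt = dV/dr · dr/dt = 4πr² · 4
At r = 8: dV/dt = 1024π cm³/s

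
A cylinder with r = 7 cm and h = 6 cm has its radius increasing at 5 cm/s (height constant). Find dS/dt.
200π cm²/s

S = 2πrh + 2πr² (lateral + bases)
dS/dt = (2πh + 4πr)·dr/dt = (2π·6 + 4π·7)·5
= 200π cm²/s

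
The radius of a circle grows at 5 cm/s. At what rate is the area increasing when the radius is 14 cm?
140π cm²/s

A = πr²
dA/dt = 2πr · dr/dt = 2π(14)(5) = 140π cm²/s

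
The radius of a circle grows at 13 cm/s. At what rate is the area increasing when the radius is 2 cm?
52π cm²/s

A = πr²
dA/dt = 2πr · dr/dt = 2π(2)(13) = 52π cm²/s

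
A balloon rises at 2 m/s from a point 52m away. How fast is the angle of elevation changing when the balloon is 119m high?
0.006167 rad/s

tan(θ) = y/52
sec²(θ) · dθ/dt = (1/52) · dy/dt
dθ/dt = cos²(θ)/52 · 2 = 52/(52² + 119²) · 2
dθ/dt = 0.006167 rad/s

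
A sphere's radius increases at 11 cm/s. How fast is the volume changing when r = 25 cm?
27500π cm³/s

V = (4/3)πr³
dV/dt = dV/dr · dr/dt = 4πr² · 11
At r = 25: dV/dt = 27500π cm³/s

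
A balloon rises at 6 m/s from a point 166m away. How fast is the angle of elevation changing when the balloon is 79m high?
0.02947 rad/s

tan(θ) = y/166
sec²(θ) · dθ/dt = (1/166) · dy/dt
dθ/dt = cos²(θ)/166 · 6 = 166/(166² + 79²) · 6
dθ/dt = 0.02947 rad/s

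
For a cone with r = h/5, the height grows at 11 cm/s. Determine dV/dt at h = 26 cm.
7436π/25 cm³/s

V = (1/3)π(h/5)²h = πh³/75
dV/dt = πh²/25 · 11
At h = 26: dV/dt = 7436π/25 cm³/s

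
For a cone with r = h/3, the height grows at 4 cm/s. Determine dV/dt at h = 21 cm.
196π cm³/s

V = (1/3)π(h/3)²h = πh³/27
dV/dt = πh²/9 · 4
At h = 21: dV/dt = 196π cm³/s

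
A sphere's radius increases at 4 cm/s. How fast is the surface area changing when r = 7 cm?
224π cm²/s

S = 4πr²
dS/dt = dS/dr · dr/dt = 8πr · 4
At r = 7: dS/dt = 224π cm²/s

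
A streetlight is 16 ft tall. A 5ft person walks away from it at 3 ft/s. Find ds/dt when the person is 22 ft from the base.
15/11 ft/s

By similar triangles: 16/(x+s) = 5/s
Solving: s = 5x/11
ds/dt = 5/11 · dx/dt = 5/11 · 3 = 15/11 ft/s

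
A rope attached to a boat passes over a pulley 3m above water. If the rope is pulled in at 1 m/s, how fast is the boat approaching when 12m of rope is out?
4√15/15 ≈ 1.033 m/s

rope² = x² + 3²
x = √(12² - 3²) = 3√15
dx/dt = (rope/x) · d(rope)/dt = (12/(3√15)) · (-1) = -4√15/15 m/s
The boat approaches at 4√15/15 ≈ 1.033 m/s.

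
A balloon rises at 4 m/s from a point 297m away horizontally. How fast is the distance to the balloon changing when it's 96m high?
128√433/2165 ≈ 1.23 m/s

z² = 297² + y²
z = √(297² + 96²) = 15√433
dz/dt = y/z · dy/dt = 96/(15√433) · 4 = 128√433/2165 ≈ 1.23 m/s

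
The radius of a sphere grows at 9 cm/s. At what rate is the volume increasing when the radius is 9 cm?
2916π cm³/s

V = (4/3)πr³
dV/dt = dV/dr · dr/dt = 4πr² · 9
At r = 9: dV/dt = 2916π cm³/s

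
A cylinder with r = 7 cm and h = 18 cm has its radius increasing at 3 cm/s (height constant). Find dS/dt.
192π cm²/s

S = 2πrh + 2πr² (lateral + bases)
dS/dt = (2πh + 4πr)·dr/dt = (2π·18 + 4π·7)·3
= 192π cm²/s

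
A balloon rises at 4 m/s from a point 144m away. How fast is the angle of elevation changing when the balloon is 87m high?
0.02035 rad/s

tan(θ) = y/144
sec²(θ) · dθ/dt = (1/144) · dy/dt
dθ/dt = cos²(θ)/144 · 4 = 144/(144² + 87²) · 4
dθ/dt = 0.02035 rad/s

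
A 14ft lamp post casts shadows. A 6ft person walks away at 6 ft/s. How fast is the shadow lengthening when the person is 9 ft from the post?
9/2 ft/s

By similar triangles: 14/(x+s) = 6/s
Solving: s = 6x/8
ds/dt = 6/8 · dx/dt = 3/4 · 6 = 9/2 ft/s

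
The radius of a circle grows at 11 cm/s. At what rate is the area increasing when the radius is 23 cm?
506π cm²/s

A = πr²
dA/dt = 2πr · dr/dt = 2π(23)(11) = 506π cm²/s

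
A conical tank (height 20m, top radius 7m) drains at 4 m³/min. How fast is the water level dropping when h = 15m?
64/(441π) ≈ 0.04619 m/min

r/h = 7/20, so r = (7/20)h
V = (1/3)πr²h = (1/3)π((7/20)h)²h = (49/1200)πh³
dV/dh = (49/400)πh²
dh/dt = (dV/dt)/(dV/dh) = -4/((49/400)π·15²) = -64/(441π) m/min
The level is dropping at 64/(441π) ≈ 0.04619 m/min.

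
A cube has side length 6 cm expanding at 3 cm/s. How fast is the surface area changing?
216 cm²/s

A = 6s²
dA/dt = 12s · ds/dt = 12·6·3 = 216 cm²/s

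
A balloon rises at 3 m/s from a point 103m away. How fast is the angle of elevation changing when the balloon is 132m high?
0.011023 rad/s

tan(θ) = y/103
sec²(θ) · dθ/dt = (1/103) · dy/dt
dθ/dt = cos²(θ)/103 · 3 = 103/(103² + 132²) · 3
dθ/dt = 0.011023 rad/s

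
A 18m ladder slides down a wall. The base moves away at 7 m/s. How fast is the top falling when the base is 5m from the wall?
35√299/299 ≈ 2.024 m/s

x² + y² = 18²
2x·dx/dt + 2y·dy/dt = 0
dy/dt = -x/y · dx/dt = -5/√299 · 7 = -35√299/299 m/s
The top is descending at 35√299/299 ≈ 2.024 m/s.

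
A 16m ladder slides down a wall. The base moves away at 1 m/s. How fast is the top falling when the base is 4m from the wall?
√15/15 ≈ 0.2582 m/s

x² + y² = 16²
2x·dx/dt + 2y·dy/dt = 0
dy/dt = -x/y · dx/dt = -4/(4√15) · 1 = -√15/15 m/s
The top is descending at √15/15 ≈ 0.2582 m/s.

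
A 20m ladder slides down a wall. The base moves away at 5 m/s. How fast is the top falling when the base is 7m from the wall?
35√39/117 ≈ 1.868 m/s

x² + y² = 20²
2x·dx/dt + 2y·dy/dt = 0
dy/dt = -x/y · dx/dt = -7/(3√39) · 5 = -35√39/117 m/s
The top is descending at 35√39/117 ≈ 1.868 m/s.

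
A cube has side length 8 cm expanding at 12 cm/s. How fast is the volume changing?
2304 cm³/s

V = s³
dV/dt = 3s² · ds/dt = 3·8²·12 = 2304 cm³/s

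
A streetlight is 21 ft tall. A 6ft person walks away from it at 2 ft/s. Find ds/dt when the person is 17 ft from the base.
4/5 ft/s

By similar triangles: 21/(x+s) = 6/s
Solving: s = 6x/15
ds/dt = 6/15 · dx/dt = 2/5 · 2 = 4/5 ft/s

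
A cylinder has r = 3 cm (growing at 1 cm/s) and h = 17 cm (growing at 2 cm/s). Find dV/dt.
120π cm³/s

V = πr²h
dV/dt = 2πrh·dr/dt + πr²·dh/dt
= 2π(3)(17)(1) + π(3)²(2)
= 120π cm³/s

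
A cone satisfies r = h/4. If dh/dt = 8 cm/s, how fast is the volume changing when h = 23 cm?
529π/2 cm³/s

V = (1/3)π(h/4)²h = πh³/48
dV/dt = πh²/16 · 8
At h = 23: dV/dt = 529π/2 cm³/s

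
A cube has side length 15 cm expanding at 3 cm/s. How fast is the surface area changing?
540 cm²/s

A = 6s²
dA/dt = 12s · ds/dt = 12·15·3 = 540 cm²/s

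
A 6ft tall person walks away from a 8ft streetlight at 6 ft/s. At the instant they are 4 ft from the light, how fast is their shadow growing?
18 ft/s

By similar triangles: 8/(x+s) = 6/s
Solving: s = 6x/2
ds/dt = 6/2 · dx/dt = 3 · 6 = 18 ft/s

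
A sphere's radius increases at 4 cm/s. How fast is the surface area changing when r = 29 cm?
928π cm²/s

S = 4πr²
dS/dt = dS/dr · dr/dt = 8πr · 4
At r = 29: dS/dt = 928π cm²/s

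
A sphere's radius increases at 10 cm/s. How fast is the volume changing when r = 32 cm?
40960π cm³/s

V = (4/3)πr³
dV/dt = dV/dr · dr/dt = 4πr² · 10
At r = 32: dV/dt = 40960π cm³/s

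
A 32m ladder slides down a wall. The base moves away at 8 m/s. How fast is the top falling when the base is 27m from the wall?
216√295/295 ≈ 12.58 m/s

x² + y² = 32²
2x·dx/dt + 2y·dy/dt = 0
dy/dt = -x/y · dx/dt = -27/√295 · 8 = -216√295/295 m/s
The top is descending at 216√295/295 ≈ 12.58 m/s.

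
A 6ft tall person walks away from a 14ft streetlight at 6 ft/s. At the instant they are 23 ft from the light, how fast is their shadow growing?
9/2 ft/s

By similar triangles: 14/(x+s) = 6/s
Solving: s = 6x/8
ds/dt = 6/8 · dx/dt = 3/4 · 6 = 9/2 ft/s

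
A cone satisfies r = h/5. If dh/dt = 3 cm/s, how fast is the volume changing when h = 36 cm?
3888π/25 cm³/s

V = (1/3)π(h/5)²h = πh³/75
dV/dt = πh²/25 · 3
At h = 36: dV/dt = 3888π/25 cm³/s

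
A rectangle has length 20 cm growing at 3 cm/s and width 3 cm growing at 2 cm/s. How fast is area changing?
49 cm²/s

A = lw
dA/dt = w·dl/dt + l·dw/dt = 3·3 + 20·2 = 49 cm²/s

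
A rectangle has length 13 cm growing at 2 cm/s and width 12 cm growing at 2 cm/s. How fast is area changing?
50 cm²/s

A = lw
dA/dt = w·dl/dt + l·dw/dt = 12·2 + 13·2 = 50 cm²/s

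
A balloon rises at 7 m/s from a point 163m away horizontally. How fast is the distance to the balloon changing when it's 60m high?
420√30169/30169 ≈ 2.418 m/s

z² = 163² + y²
z = √(163² + 60²) = √30169
dz/dt = y/z · dy/dt = 60/√30169 · 7 = 420√30169/30169 ≈ 2.418 m/s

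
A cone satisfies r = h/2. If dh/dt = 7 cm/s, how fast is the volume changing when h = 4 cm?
28π cm³/s

V = (1/3)π(h/2)²h = πh³/12
dV/dt = πh²/4 · 7
At h = 4: dV/dt = 28π cm³/s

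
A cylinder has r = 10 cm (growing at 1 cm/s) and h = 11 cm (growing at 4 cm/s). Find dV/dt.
620π cm³/s

V = πr²h
dV/dt = 2πrh·dr/dt + πr²·dh/dt
= 2π(10)(11)(1) + π(10)²(4)
= 620π cm³/s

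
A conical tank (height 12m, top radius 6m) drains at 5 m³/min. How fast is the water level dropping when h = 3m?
20/(9π) ≈ 0.7074 m/min

r/h = 6/12, so r = (1/2)h
V = (1/3)πr²h = (1/3)π((1/2)h)²h = (1/12)πh³
dV/dh = (1/4)πh²
dh/dt = (dV/dt)/(dV/dh) = -5/((1/4)π·3²) = -20/(9π) m/min
The level is dropping at 20/(9π) ≈ 0.7074 m/min.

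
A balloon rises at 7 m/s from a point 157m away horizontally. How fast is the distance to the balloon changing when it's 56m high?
392√27785/27785 ≈ 2.352 m/s

z² = 157² + y²
z = √(157² + 56²) = √27785
dz/dt = y/z · dy/dt = 56/√27785 · 7 = 392√27785/27785 ≈ 2.352 m/s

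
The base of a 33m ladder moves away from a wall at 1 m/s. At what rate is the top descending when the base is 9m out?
3√7/28 ≈ 0.2835 m/s

x² + y² = 33²
2x·dx/dt + 2y·dy/dt = 0
dy/dt = -x/y · dx/dt = -9/(12√7) · 1 = -3√7/28 m/s
The top is descending at 3√7/28 ≈ 0.2835 m/s.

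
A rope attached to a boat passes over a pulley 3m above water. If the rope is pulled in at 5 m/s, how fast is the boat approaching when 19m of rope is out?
95√22/88 ≈ 5.064 m/s

rope² = x² + 3²
x = √(19² - 3²) = 4√22
dx/dt = (rope/x) · d(rope)/dt = (19/(4√22)) · (-5) = -95√22/88 m/s
The boat approaches at 95√22/88 ≈ 5.064 m/s.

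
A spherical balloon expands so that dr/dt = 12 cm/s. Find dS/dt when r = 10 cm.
960π cm²/s

S = 4πr²
dS/dt = dS/dr · dr/dt = 8πr · 12
At r = 10: dS/dt = 960π cm²/s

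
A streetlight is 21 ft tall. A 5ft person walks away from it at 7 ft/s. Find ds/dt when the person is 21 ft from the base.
35/16 ft/s

By similar triangles: 21/(x+s) = 5/s
Solving: s = 5x/16
ds/dt = 5/16 · dx/dt = 5/16 · 7 = 35/16 ft/s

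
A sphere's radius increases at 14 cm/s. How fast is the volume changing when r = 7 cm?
2744π cm³/s

V = (4/3)πr³
dV/dt = dV/dr · dr/dt = 4πr² · 14
At r = 7: dV/dt = 2744π cm³/s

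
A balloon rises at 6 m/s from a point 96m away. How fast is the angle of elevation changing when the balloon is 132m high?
0.021622 rad/s

tan(θ) = y/96
sec²(θ) · dθ/dt = (1/96) · dy/dt
dθ/dt = cos²(θ)/96 · 6 = 96/(96² + 132²) · 6
dθ/dt = 0.021622 rad/s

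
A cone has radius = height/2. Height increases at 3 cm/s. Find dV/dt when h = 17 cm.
867π/4 cm³/s

V = (1/3)π(h/2)²h = πh³/12
dV/dt = πh²/4 · 3
At h = 17: dV/dt = 867π/4 cm³/s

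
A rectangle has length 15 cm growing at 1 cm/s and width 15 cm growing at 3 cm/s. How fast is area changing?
60 cm²/s

A = lw
dA/dt = w·dl/dt + l·dw/dt = 15·1 + 15·3 = 60 cm²/s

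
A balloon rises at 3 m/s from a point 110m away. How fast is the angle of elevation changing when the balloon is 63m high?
0.020536 rad/s

tan(θ) = y/110
sec²(θ) · dθ/dt = (1/110) · dy/dt
dθ/dt = cos²(θ)/110 · 3 = 110/(110² + 63²) · 3
dθ/dt = 0.020536 rad/s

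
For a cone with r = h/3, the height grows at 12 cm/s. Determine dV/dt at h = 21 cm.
588π cm³/s

V = (1/3)π(h/3)²h = πh³/27
dV/dt = πh²/9 · 12
At h = 21: dV/dt = 588π cm³/s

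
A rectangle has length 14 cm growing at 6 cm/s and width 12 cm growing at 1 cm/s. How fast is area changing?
86 cm²/s

A = lw
dA/dt = w·dl/dt + l·dw/dt = 12·6 + 14·1 = 86 cm²/s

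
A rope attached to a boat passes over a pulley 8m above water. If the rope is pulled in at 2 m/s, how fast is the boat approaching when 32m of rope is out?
8√15/15 ≈ 2.066 m/s

rope² = x² + 8²
x = √(32² - 8²) = 8√15
dx/dt = (rope/x) · d(rope)/dt = (32/(8√15)) · (-2) = -8√15/15 m/s
The boat approaches at 8√15/15 ≈ 2.066 m/s.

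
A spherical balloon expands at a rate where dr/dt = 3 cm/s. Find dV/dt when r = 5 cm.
300π cm³/s

V = (4/3)πr³
dV/dt = dV/dr · dr/dt = 4πr² · 3
At r = 5: dV/dt = 300π cm³/s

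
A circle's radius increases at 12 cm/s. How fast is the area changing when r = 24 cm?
576π cm²/s

A = πr²
dA/dt = 2πr · dr/dt = 2π(24)(12) = 576π cm²/s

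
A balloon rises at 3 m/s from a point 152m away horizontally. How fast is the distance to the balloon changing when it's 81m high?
243√29665/29665 ≈ 1.411 m/s

z² = 152² + y²
z = √(152² + 81²) = √29665
dz/dt = y/z · dy/dt = 81/√29665 · 3 = 243√29665/29665 ≈ 1.411 m/s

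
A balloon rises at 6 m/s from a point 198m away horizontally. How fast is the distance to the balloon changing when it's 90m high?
15√146/73 ≈ 2.483 m/s

z² = 198² + y²
z = √(198² + 90²) = 18√146
dz/dt = y/z · dy/dt = 90/(18√146) · 6 = 15√146/73 ≈ 2.483 m/s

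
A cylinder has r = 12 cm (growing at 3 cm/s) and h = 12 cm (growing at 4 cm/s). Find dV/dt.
1440π cm³/s

V = πr²h
dV/dt = 2πrh·dr/dt + πr²·dh/dt
= 2π(12)(12)(3) + π(12)²(4)
= 1440π cm³/s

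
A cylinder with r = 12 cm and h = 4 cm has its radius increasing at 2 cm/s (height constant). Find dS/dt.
112π cm²/s

S = 2πrh + 2πr² (lateral + bases)
dS/dt = (2πh + 4πr)·dr/dt = (2π·4 + 4π·12)·2
= 112π cm²/s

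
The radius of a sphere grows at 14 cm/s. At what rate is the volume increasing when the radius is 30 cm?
50400π cm³/s

V = (4/3)πr³
dV/dt = dV/dr · dr/dt = 4πr² · 14
At r = 30: dV/dt = 50400π cm³/s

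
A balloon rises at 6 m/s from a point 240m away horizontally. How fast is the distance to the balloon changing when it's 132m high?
66√521/521 ≈ 2.892 m/s

z² = 240² + y²
z = √(240² + 132²) = 12√521
dz/dt = y/z · dy/dt = 132/(12√521) · 6 = 66√521/521 ≈ 2.892 m/s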